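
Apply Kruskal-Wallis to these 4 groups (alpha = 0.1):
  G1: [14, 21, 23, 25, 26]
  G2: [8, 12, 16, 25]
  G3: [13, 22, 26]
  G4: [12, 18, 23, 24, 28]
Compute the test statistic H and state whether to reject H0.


Step 1: Combine all N = 17 observations and assign midranks.
sorted (value, group, rank): (8,G2,1), (12,G2,2.5), (12,G4,2.5), (13,G3,4), (14,G1,5), (16,G2,6), (18,G4,7), (21,G1,8), (22,G3,9), (23,G1,10.5), (23,G4,10.5), (24,G4,12), (25,G1,13.5), (25,G2,13.5), (26,G1,15.5), (26,G3,15.5), (28,G4,17)
Step 2: Sum ranks within each group.
R_1 = 52.5 (n_1 = 5)
R_2 = 23 (n_2 = 4)
R_3 = 28.5 (n_3 = 3)
R_4 = 49 (n_4 = 5)
Step 3: H = 12/(N(N+1)) * sum(R_i^2/n_i) - 3(N+1)
     = 12/(17*18) * (52.5^2/5 + 23^2/4 + 28.5^2/3 + 49^2/5) - 3*18
     = 0.039216 * 1434.45 - 54
     = 2.252941.
Step 4: Ties present; correction factor C = 1 - 24/(17^3 - 17) = 0.995098. Corrected H = 2.252941 / 0.995098 = 2.264039.
Step 5: Under H0, H ~ chi^2(3); p-value = 0.519445.
Step 6: alpha = 0.1. fail to reject H0.

H = 2.2640, df = 3, p = 0.519445, fail to reject H0.


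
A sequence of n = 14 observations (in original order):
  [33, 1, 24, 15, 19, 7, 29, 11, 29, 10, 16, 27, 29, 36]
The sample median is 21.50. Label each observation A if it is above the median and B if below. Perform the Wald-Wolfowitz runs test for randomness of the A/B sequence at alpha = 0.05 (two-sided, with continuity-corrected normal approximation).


Step 1: Compute median = 21.50; label A = above, B = below.
Labels in order: ABABBBABABBAAA  (n_A = 7, n_B = 7)
Step 2: Count runs R = 9.
Step 3: Under H0 (random ordering), E[R] = 2*n_A*n_B/(n_A+n_B) + 1 = 2*7*7/14 + 1 = 8.0000.
        Var[R] = 2*n_A*n_B*(2*n_A*n_B - n_A - n_B) / ((n_A+n_B)^2 * (n_A+n_B-1)) = 8232/2548 = 3.2308.
        SD[R] = 1.7974.
Step 4: Continuity-corrected z = (R - 0.5 - E[R]) / SD[R] = (9 - 0.5 - 8.0000) / 1.7974 = 0.2782.
Step 5: Two-sided p-value via normal approximation = 2*(1 - Phi(|z|)) = 0.780879.
Step 6: alpha = 0.05. fail to reject H0.

R = 9, z = 0.2782, p = 0.780879, fail to reject H0.


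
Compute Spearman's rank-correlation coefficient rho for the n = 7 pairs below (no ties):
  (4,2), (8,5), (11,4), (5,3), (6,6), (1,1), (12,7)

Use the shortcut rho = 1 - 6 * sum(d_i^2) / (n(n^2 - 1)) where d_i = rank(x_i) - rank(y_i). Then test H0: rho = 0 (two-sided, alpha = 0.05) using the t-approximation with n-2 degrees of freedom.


Step 1: Rank x and y separately (midranks; no ties here).
rank(x): 4->2, 8->5, 11->6, 5->3, 6->4, 1->1, 12->7
rank(y): 2->2, 5->5, 4->4, 3->3, 6->6, 1->1, 7->7
Step 2: d_i = R_x(i) - R_y(i); compute d_i^2.
  (2-2)^2=0, (5-5)^2=0, (6-4)^2=4, (3-3)^2=0, (4-6)^2=4, (1-1)^2=0, (7-7)^2=0
sum(d^2) = 8.
Step 3: rho = 1 - 6*8 / (7*(7^2 - 1)) = 1 - 48/336 = 0.857143.
Step 4: Under H0, t = rho * sqrt((n-2)/(1-rho^2)) = 3.7210 ~ t(5).
Step 5: Two-sided p-value from the t-distribution with 5 df = 0.013697.
Step 6: alpha = 0.05. reject H0.

rho = 0.8571, p = 0.013697, reject H0 at alpha = 0.05.


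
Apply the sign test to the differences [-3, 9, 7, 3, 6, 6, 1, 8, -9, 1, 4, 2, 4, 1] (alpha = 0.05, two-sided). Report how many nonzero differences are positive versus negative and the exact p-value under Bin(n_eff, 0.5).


Step 1: Discard zero differences. Original n = 14; n_eff = number of nonzero differences = 14.
Nonzero differences (with sign): -3, +9, +7, +3, +6, +6, +1, +8, -9, +1, +4, +2, +4, +1
Step 2: Count signs: positive = 12, negative = 2.
Step 3: Under H0: P(positive) = 0.5, so the number of positives S ~ Bin(14, 0.5).
Step 4: Two-sided exact p-value = sum of Bin(14,0.5) probabilities at or below the observed probability = 0.012939.
Step 5: alpha = 0.05. reject H0.

n_eff = 14, pos = 12, neg = 2, p = 0.012939, reject H0.


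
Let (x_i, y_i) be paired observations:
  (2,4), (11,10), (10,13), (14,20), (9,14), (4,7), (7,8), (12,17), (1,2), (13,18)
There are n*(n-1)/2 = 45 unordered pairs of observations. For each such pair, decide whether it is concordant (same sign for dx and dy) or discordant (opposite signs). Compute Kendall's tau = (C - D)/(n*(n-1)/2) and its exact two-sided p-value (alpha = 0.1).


Step 1: Enumerate the 45 unordered pairs (i,j) with i<j and classify each by sign(x_j-x_i) * sign(y_j-y_i).
  (1,2):dx=+9,dy=+6->C; (1,3):dx=+8,dy=+9->C; (1,4):dx=+12,dy=+16->C; (1,5):dx=+7,dy=+10->C
  (1,6):dx=+2,dy=+3->C; (1,7):dx=+5,dy=+4->C; (1,8):dx=+10,dy=+13->C; (1,9):dx=-1,dy=-2->C
  (1,10):dx=+11,dy=+14->C; (2,3):dx=-1,dy=+3->D; (2,4):dx=+3,dy=+10->C; (2,5):dx=-2,dy=+4->D
  (2,6):dx=-7,dy=-3->C; (2,7):dx=-4,dy=-2->C; (2,8):dx=+1,dy=+7->C; (2,9):dx=-10,dy=-8->C
  (2,10):dx=+2,dy=+8->C; (3,4):dx=+4,dy=+7->C; (3,5):dx=-1,dy=+1->D; (3,6):dx=-6,dy=-6->C
  (3,7):dx=-3,dy=-5->C; (3,8):dx=+2,dy=+4->C; (3,9):dx=-9,dy=-11->C; (3,10):dx=+3,dy=+5->C
  (4,5):dx=-5,dy=-6->C; (4,6):dx=-10,dy=-13->C; (4,7):dx=-7,dy=-12->C; (4,8):dx=-2,dy=-3->C
  (4,9):dx=-13,dy=-18->C; (4,10):dx=-1,dy=-2->C; (5,6):dx=-5,dy=-7->C; (5,7):dx=-2,dy=-6->C
  (5,8):dx=+3,dy=+3->C; (5,9):dx=-8,dy=-12->C; (5,10):dx=+4,dy=+4->C; (6,7):dx=+3,dy=+1->C
  (6,8):dx=+8,dy=+10->C; (6,9):dx=-3,dy=-5->C; (6,10):dx=+9,dy=+11->C; (7,8):dx=+5,dy=+9->C
  (7,9):dx=-6,dy=-6->C; (7,10):dx=+6,dy=+10->C; (8,9):dx=-11,dy=-15->C; (8,10):dx=+1,dy=+1->C
  (9,10):dx=+12,dy=+16->C
Step 2: C = 42, D = 3, total pairs = 45.
Step 3: tau = (C - D)/(n(n-1)/2) = (42 - 3)/45 = 0.866667.
Step 4: Exact two-sided p-value (enumerate n! = 3628800 permutations of y under H0): p = 0.000115.
Step 5: alpha = 0.1. reject H0.

tau_b = 0.8667 (C=42, D=3), p = 0.000115, reject H0.


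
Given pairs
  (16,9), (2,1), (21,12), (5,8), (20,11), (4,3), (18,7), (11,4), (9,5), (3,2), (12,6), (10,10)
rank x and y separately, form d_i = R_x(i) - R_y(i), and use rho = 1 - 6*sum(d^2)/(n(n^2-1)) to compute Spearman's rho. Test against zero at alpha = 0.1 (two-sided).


Step 1: Rank x and y separately (midranks; no ties here).
rank(x): 16->9, 2->1, 21->12, 5->4, 20->11, 4->3, 18->10, 11->7, 9->5, 3->2, 12->8, 10->6
rank(y): 9->9, 1->1, 12->12, 8->8, 11->11, 3->3, 7->7, 4->4, 5->5, 2->2, 6->6, 10->10
Step 2: d_i = R_x(i) - R_y(i); compute d_i^2.
  (9-9)^2=0, (1-1)^2=0, (12-12)^2=0, (4-8)^2=16, (11-11)^2=0, (3-3)^2=0, (10-7)^2=9, (7-4)^2=9, (5-5)^2=0, (2-2)^2=0, (8-6)^2=4, (6-10)^2=16
sum(d^2) = 54.
Step 3: rho = 1 - 6*54 / (12*(12^2 - 1)) = 1 - 324/1716 = 0.811189.
Step 4: Under H0, t = rho * sqrt((n-2)/(1-rho^2)) = 4.3866 ~ t(10).
Step 5: Two-sided p-value from the t-distribution with 10 df = 0.001363.
Step 6: alpha = 0.1. reject H0.

rho = 0.8112, p = 0.001363, reject H0 at alpha = 0.1.


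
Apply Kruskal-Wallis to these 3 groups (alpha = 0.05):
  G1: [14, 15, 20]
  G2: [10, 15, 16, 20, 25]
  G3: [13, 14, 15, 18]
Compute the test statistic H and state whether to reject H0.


Step 1: Combine all N = 12 observations and assign midranks.
sorted (value, group, rank): (10,G2,1), (13,G3,2), (14,G1,3.5), (14,G3,3.5), (15,G1,6), (15,G2,6), (15,G3,6), (16,G2,8), (18,G3,9), (20,G1,10.5), (20,G2,10.5), (25,G2,12)
Step 2: Sum ranks within each group.
R_1 = 20 (n_1 = 3)
R_2 = 37.5 (n_2 = 5)
R_3 = 20.5 (n_3 = 4)
Step 3: H = 12/(N(N+1)) * sum(R_i^2/n_i) - 3(N+1)
     = 12/(12*13) * (20^2/3 + 37.5^2/5 + 20.5^2/4) - 3*13
     = 0.076923 * 519.646 - 39
     = 0.972756.
Step 4: Ties present; correction factor C = 1 - 36/(12^3 - 12) = 0.979021. Corrected H = 0.972756 / 0.979021 = 0.993601.
Step 5: Under H0, H ~ chi^2(2); p-value = 0.608474.
Step 6: alpha = 0.05. fail to reject H0.

H = 0.9936, df = 2, p = 0.608474, fail to reject H0.


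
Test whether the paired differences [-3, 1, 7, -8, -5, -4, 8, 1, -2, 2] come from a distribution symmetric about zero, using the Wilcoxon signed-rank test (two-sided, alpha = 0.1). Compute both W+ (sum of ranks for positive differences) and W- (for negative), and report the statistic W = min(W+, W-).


Step 1: Drop any zero differences (none here) and take |d_i|.
|d| = [3, 1, 7, 8, 5, 4, 8, 1, 2, 2]
Step 2: Midrank |d_i| (ties get averaged ranks).
ranks: |3|->5, |1|->1.5, |7|->8, |8|->9.5, |5|->7, |4|->6, |8|->9.5, |1|->1.5, |2|->3.5, |2|->3.5
Step 3: Attach original signs; sum ranks with positive sign and with negative sign.
W+ = 1.5 + 8 + 9.5 + 1.5 + 3.5 = 24
W- = 5 + 9.5 + 7 + 6 + 3.5 = 31
(Check: W+ + W- = 55 should equal n(n+1)/2 = 55.)
Step 4: Test statistic W = min(W+, W-) = 24.
Step 5: Ties in |d|, so use the tie-corrected normal approximation.
        E[W] = n(n+1)/4 = 10*11/4 = 27.5.
        Tie groups: |d|=1 (t=2), |d|=2 (t=2), |d|=8 (t=2); sum(t^3 - t) = 18.
        Var[W] = n(n+1)(2n+1)/24 - sum(t^3-t)/48 = 2310/24 - 18/48 = 95.875.
        z = (W - E[W]) / sqrt(Var[W]) = (24 - 27.5) / 9.7916 = -0.3575.
        Two-sided p = 2*Phi(z) = 0.720755.
Step 6: alpha = 0.1. fail to reject H0.

W+ = 24, W- = 31, W = min = 24, p = 0.720755, fail to reject H0.


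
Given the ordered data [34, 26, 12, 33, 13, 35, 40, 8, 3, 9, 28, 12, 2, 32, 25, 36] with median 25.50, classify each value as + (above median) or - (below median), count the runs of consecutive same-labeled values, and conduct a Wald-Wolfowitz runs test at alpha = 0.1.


Step 1: Compute median = 25.50; label A = above, B = below.
Labels in order: AABABAABBBABBABA  (n_A = 8, n_B = 8)
Step 2: Count runs R = 11.
Step 3: Under H0 (random ordering), E[R] = 2*n_A*n_B/(n_A+n_B) + 1 = 2*8*8/16 + 1 = 9.0000.
        Var[R] = 2*n_A*n_B*(2*n_A*n_B - n_A - n_B) / ((n_A+n_B)^2 * (n_A+n_B-1)) = 14336/3840 = 3.7333.
        SD[R] = 1.9322.
Step 4: Continuity-corrected z = (R - 0.5 - E[R]) / SD[R] = (11 - 0.5 - 9.0000) / 1.9322 = 0.7763.
Step 5: Two-sided p-value via normal approximation = 2*(1 - Phi(|z|)) = 0.437558.
Step 6: alpha = 0.1. fail to reject H0.

R = 11, z = 0.7763, p = 0.437558, fail to reject H0.


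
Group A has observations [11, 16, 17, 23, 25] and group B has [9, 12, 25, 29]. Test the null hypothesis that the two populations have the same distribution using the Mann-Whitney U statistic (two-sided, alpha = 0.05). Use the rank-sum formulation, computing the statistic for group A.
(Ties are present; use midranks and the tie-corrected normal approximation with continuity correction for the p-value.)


Step 1: Combine and sort all 9 observations; assign midranks.
sorted (value, group): (9,Y), (11,X), (12,Y), (16,X), (17,X), (23,X), (25,X), (25,Y), (29,Y)
ranks: 9->1, 11->2, 12->3, 16->4, 17->5, 23->6, 25->7.5, 25->7.5, 29->9
Step 2: Rank sum for X: R1 = 2 + 4 + 5 + 6 + 7.5 = 24.5.
Step 3: U_X = R1 - n1(n1+1)/2 = 24.5 - 5*6/2 = 24.5 - 15 = 9.5.
       U_Y = n1*n2 - U_X = 20 - 9.5 = 10.5.
Step 4: Ties are present, so use the tie-corrected normal approximation (with continuity correction) for the p-value.
Step 5: p-value = 1.000000; compare to alpha = 0.05. fail to reject H0.

U_X = 9.5, p = 1.000000, fail to reject H0 at alpha = 0.05.


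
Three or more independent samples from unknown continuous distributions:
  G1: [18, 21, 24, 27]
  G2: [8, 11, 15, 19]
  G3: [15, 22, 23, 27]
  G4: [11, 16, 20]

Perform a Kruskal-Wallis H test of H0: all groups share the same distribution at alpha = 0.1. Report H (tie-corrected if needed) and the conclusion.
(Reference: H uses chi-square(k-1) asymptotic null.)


Step 1: Combine all N = 15 observations and assign midranks.
sorted (value, group, rank): (8,G2,1), (11,G2,2.5), (11,G4,2.5), (15,G2,4.5), (15,G3,4.5), (16,G4,6), (18,G1,7), (19,G2,8), (20,G4,9), (21,G1,10), (22,G3,11), (23,G3,12), (24,G1,13), (27,G1,14.5), (27,G3,14.5)
Step 2: Sum ranks within each group.
R_1 = 44.5 (n_1 = 4)
R_2 = 16 (n_2 = 4)
R_3 = 42 (n_3 = 4)
R_4 = 17.5 (n_4 = 3)
Step 3: H = 12/(N(N+1)) * sum(R_i^2/n_i) - 3(N+1)
     = 12/(15*16) * (44.5^2/4 + 16^2/4 + 42^2/4 + 17.5^2/3) - 3*16
     = 0.050000 * 1102.15 - 48
     = 7.107292.
Step 4: Ties present; correction factor C = 1 - 18/(15^3 - 15) = 0.994643. Corrected H = 7.107292 / 0.994643 = 7.145572.
Step 5: Under H0, H ~ chi^2(3); p-value = 0.067400.
Step 6: alpha = 0.1. reject H0.

H = 7.1456, df = 3, p = 0.067400, reject H0.


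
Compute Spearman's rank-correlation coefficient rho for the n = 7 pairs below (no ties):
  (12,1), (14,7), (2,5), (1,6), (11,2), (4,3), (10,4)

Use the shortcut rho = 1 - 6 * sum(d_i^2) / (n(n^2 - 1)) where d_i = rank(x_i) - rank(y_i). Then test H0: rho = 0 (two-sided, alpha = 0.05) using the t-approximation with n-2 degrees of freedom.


Step 1: Rank x and y separately (midranks; no ties here).
rank(x): 12->6, 14->7, 2->2, 1->1, 11->5, 4->3, 10->4
rank(y): 1->1, 7->7, 5->5, 6->6, 2->2, 3->3, 4->4
Step 2: d_i = R_x(i) - R_y(i); compute d_i^2.
  (6-1)^2=25, (7-7)^2=0, (2-5)^2=9, (1-6)^2=25, (5-2)^2=9, (3-3)^2=0, (4-4)^2=0
sum(d^2) = 68.
Step 3: rho = 1 - 6*68 / (7*(7^2 - 1)) = 1 - 408/336 = -0.214286.
Step 4: Under H0, t = rho * sqrt((n-2)/(1-rho^2)) = -0.4906 ~ t(5).
Step 5: Two-sided p-value from the t-distribution with 5 df = 0.644512.
Step 6: alpha = 0.05. fail to reject H0.

rho = -0.2143, p = 0.644512, fail to reject H0 at alpha = 0.05.


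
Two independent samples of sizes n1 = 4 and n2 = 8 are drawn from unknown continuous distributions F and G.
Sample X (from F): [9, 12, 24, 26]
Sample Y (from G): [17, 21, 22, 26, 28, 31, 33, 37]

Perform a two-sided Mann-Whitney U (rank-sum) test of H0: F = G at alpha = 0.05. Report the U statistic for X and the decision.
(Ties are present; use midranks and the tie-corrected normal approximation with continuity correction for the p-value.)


Step 1: Combine and sort all 12 observations; assign midranks.
sorted (value, group): (9,X), (12,X), (17,Y), (21,Y), (22,Y), (24,X), (26,X), (26,Y), (28,Y), (31,Y), (33,Y), (37,Y)
ranks: 9->1, 12->2, 17->3, 21->4, 22->5, 24->6, 26->7.5, 26->7.5, 28->9, 31->10, 33->11, 37->12
Step 2: Rank sum for X: R1 = 1 + 2 + 6 + 7.5 = 16.5.
Step 3: U_X = R1 - n1(n1+1)/2 = 16.5 - 4*5/2 = 16.5 - 10 = 6.5.
       U_Y = n1*n2 - U_X = 32 - 6.5 = 25.5.
Step 4: Ties are present, so use the tie-corrected normal approximation (with continuity correction) for the p-value.
Step 5: p-value = 0.125707; compare to alpha = 0.05. fail to reject H0.

U_X = 6.5, p = 0.125707, fail to reject H0 at alpha = 0.05.


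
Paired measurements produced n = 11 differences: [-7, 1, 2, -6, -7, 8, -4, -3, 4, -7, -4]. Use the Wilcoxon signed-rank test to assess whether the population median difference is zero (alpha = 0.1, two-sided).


Step 1: Drop any zero differences (none here) and take |d_i|.
|d| = [7, 1, 2, 6, 7, 8, 4, 3, 4, 7, 4]
Step 2: Midrank |d_i| (ties get averaged ranks).
ranks: |7|->9, |1|->1, |2|->2, |6|->7, |7|->9, |8|->11, |4|->5, |3|->3, |4|->5, |7|->9, |4|->5
Step 3: Attach original signs; sum ranks with positive sign and with negative sign.
W+ = 1 + 2 + 11 + 5 = 19
W- = 9 + 7 + 9 + 5 + 3 + 9 + 5 = 47
(Check: W+ + W- = 66 should equal n(n+1)/2 = 66.)
Step 4: Test statistic W = min(W+, W-) = 19.
Step 5: Ties in |d|, so use the tie-corrected normal approximation.
        E[W] = n(n+1)/4 = 11*12/4 = 33.
        Tie groups: |d|=4 (t=3), |d|=7 (t=3); sum(t^3 - t) = 48.
        Var[W] = n(n+1)(2n+1)/24 - sum(t^3-t)/48 = 3036/24 - 48/48 = 125.5.
        z = (W - E[W]) / sqrt(Var[W]) = (19 - 33) / 11.2027 = -1.2497.
        Two-sided p = 2*Phi(z) = 0.211409.
Step 6: alpha = 0.1. fail to reject H0.

W+ = 19, W- = 47, W = min = 19, p = 0.211409, fail to reject H0.


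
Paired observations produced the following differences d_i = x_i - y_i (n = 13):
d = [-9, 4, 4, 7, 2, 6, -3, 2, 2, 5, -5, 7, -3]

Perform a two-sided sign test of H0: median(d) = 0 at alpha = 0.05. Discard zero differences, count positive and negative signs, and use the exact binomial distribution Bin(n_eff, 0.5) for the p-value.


Step 1: Discard zero differences. Original n = 13; n_eff = number of nonzero differences = 13.
Nonzero differences (with sign): -9, +4, +4, +7, +2, +6, -3, +2, +2, +5, -5, +7, -3
Step 2: Count signs: positive = 9, negative = 4.
Step 3: Under H0: P(positive) = 0.5, so the number of positives S ~ Bin(13, 0.5).
Step 4: Two-sided exact p-value = sum of Bin(13,0.5) probabilities at or below the observed probability = 0.266846.
Step 5: alpha = 0.05. fail to reject H0.

n_eff = 13, pos = 9, neg = 4, p = 0.266846, fail to reject H0.


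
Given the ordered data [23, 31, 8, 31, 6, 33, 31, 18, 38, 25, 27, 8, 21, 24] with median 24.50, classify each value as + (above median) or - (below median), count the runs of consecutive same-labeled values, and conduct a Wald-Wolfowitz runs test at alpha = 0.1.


Step 1: Compute median = 24.50; label A = above, B = below.
Labels in order: BABABAABAAABBB  (n_A = 7, n_B = 7)
Step 2: Count runs R = 9.
Step 3: Under H0 (random ordering), E[R] = 2*n_A*n_B/(n_A+n_B) + 1 = 2*7*7/14 + 1 = 8.0000.
        Var[R] = 2*n_A*n_B*(2*n_A*n_B - n_A - n_B) / ((n_A+n_B)^2 * (n_A+n_B-1)) = 8232/2548 = 3.2308.
        SD[R] = 1.7974.
Step 4: Continuity-corrected z = (R - 0.5 - E[R]) / SD[R] = (9 - 0.5 - 8.0000) / 1.7974 = 0.2782.
Step 5: Two-sided p-value via normal approximation = 2*(1 - Phi(|z|)) = 0.780879.
Step 6: alpha = 0.1. fail to reject H0.

R = 9, z = 0.2782, p = 0.780879, fail to reject H0.


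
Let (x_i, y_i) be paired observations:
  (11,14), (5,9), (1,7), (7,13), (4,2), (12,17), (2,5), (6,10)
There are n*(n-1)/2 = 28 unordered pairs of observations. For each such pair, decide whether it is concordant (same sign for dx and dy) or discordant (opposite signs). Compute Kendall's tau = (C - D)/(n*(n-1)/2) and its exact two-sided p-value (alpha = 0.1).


Step 1: Enumerate the 28 unordered pairs (i,j) with i<j and classify each by sign(x_j-x_i) * sign(y_j-y_i).
  (1,2):dx=-6,dy=-5->C; (1,3):dx=-10,dy=-7->C; (1,4):dx=-4,dy=-1->C; (1,5):dx=-7,dy=-12->C
  (1,6):dx=+1,dy=+3->C; (1,7):dx=-9,dy=-9->C; (1,8):dx=-5,dy=-4->C; (2,3):dx=-4,dy=-2->C
  (2,4):dx=+2,dy=+4->C; (2,5):dx=-1,dy=-7->C; (2,6):dx=+7,dy=+8->C; (2,7):dx=-3,dy=-4->C
  (2,8):dx=+1,dy=+1->C; (3,4):dx=+6,dy=+6->C; (3,5):dx=+3,dy=-5->D; (3,6):dx=+11,dy=+10->C
  (3,7):dx=+1,dy=-2->D; (3,8):dx=+5,dy=+3->C; (4,5):dx=-3,dy=-11->C; (4,6):dx=+5,dy=+4->C
  (4,7):dx=-5,dy=-8->C; (4,8):dx=-1,dy=-3->C; (5,6):dx=+8,dy=+15->C; (5,7):dx=-2,dy=+3->D
  (5,8):dx=+2,dy=+8->C; (6,7):dx=-10,dy=-12->C; (6,8):dx=-6,dy=-7->C; (7,8):dx=+4,dy=+5->C
Step 2: C = 25, D = 3, total pairs = 28.
Step 3: tau = (C - D)/(n(n-1)/2) = (25 - 3)/28 = 0.785714.
Step 4: Exact two-sided p-value (enumerate n! = 40320 permutations of y under H0): p = 0.005506.
Step 5: alpha = 0.1. reject H0.

tau_b = 0.7857 (C=25, D=3), p = 0.005506, reject H0.


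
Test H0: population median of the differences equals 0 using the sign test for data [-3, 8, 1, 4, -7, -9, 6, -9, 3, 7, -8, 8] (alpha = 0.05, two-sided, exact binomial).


Step 1: Discard zero differences. Original n = 12; n_eff = number of nonzero differences = 12.
Nonzero differences (with sign): -3, +8, +1, +4, -7, -9, +6, -9, +3, +7, -8, +8
Step 2: Count signs: positive = 7, negative = 5.
Step 3: Under H0: P(positive) = 0.5, so the number of positives S ~ Bin(12, 0.5).
Step 4: Two-sided exact p-value = sum of Bin(12,0.5) probabilities at or below the observed probability = 0.774414.
Step 5: alpha = 0.05. fail to reject H0.

n_eff = 12, pos = 7, neg = 5, p = 0.774414, fail to reject H0.


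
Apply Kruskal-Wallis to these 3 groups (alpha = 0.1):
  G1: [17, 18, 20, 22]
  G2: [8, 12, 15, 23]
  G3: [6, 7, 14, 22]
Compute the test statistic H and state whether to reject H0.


Step 1: Combine all N = 12 observations and assign midranks.
sorted (value, group, rank): (6,G3,1), (7,G3,2), (8,G2,3), (12,G2,4), (14,G3,5), (15,G2,6), (17,G1,7), (18,G1,8), (20,G1,9), (22,G1,10.5), (22,G3,10.5), (23,G2,12)
Step 2: Sum ranks within each group.
R_1 = 34.5 (n_1 = 4)
R_2 = 25 (n_2 = 4)
R_3 = 18.5 (n_3 = 4)
Step 3: H = 12/(N(N+1)) * sum(R_i^2/n_i) - 3(N+1)
     = 12/(12*13) * (34.5^2/4 + 25^2/4 + 18.5^2/4) - 3*13
     = 0.076923 * 539.375 - 39
     = 2.490385.
Step 4: Ties present; correction factor C = 1 - 6/(12^3 - 12) = 0.996503. Corrected H = 2.490385 / 0.996503 = 2.499123.
Step 5: Under H0, H ~ chi^2(2); p-value = 0.286630.
Step 6: alpha = 0.1. fail to reject H0.

H = 2.4991, df = 2, p = 0.286630, fail to reject H0.


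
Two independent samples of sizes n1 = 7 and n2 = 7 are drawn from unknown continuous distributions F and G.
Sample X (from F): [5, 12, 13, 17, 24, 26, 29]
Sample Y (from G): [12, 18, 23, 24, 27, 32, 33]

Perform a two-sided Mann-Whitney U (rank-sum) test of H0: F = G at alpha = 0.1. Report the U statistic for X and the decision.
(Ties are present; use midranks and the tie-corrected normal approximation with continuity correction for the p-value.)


Step 1: Combine and sort all 14 observations; assign midranks.
sorted (value, group): (5,X), (12,X), (12,Y), (13,X), (17,X), (18,Y), (23,Y), (24,X), (24,Y), (26,X), (27,Y), (29,X), (32,Y), (33,Y)
ranks: 5->1, 12->2.5, 12->2.5, 13->4, 17->5, 18->6, 23->7, 24->8.5, 24->8.5, 26->10, 27->11, 29->12, 32->13, 33->14
Step 2: Rank sum for X: R1 = 1 + 2.5 + 4 + 5 + 8.5 + 10 + 12 = 43.
Step 3: U_X = R1 - n1(n1+1)/2 = 43 - 7*8/2 = 43 - 28 = 15.
       U_Y = n1*n2 - U_X = 49 - 15 = 34.
Step 4: Ties are present, so use the tie-corrected normal approximation (with continuity correction) for the p-value.
Step 5: p-value = 0.249110; compare to alpha = 0.1. fail to reject H0.

U_X = 15, p = 0.249110, fail to reject H0 at alpha = 0.1.


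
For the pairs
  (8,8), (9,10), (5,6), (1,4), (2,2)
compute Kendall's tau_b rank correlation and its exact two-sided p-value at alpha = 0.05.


Step 1: Enumerate the 10 unordered pairs (i,j) with i<j and classify each by sign(x_j-x_i) * sign(y_j-y_i).
  (1,2):dx=+1,dy=+2->C; (1,3):dx=-3,dy=-2->C; (1,4):dx=-7,dy=-4->C; (1,5):dx=-6,dy=-6->C
  (2,3):dx=-4,dy=-4->C; (2,4):dx=-8,dy=-6->C; (2,5):dx=-7,dy=-8->C; (3,4):dx=-4,dy=-2->C
  (3,5):dx=-3,dy=-4->C; (4,5):dx=+1,dy=-2->D
Step 2: C = 9, D = 1, total pairs = 10.
Step 3: tau = (C - D)/(n(n-1)/2) = (9 - 1)/10 = 0.800000.
Step 4: Exact two-sided p-value (enumerate n! = 120 permutations of y under H0): p = 0.083333.
Step 5: alpha = 0.05. fail to reject H0.

tau_b = 0.8000 (C=9, D=1), p = 0.083333, fail to reject H0.


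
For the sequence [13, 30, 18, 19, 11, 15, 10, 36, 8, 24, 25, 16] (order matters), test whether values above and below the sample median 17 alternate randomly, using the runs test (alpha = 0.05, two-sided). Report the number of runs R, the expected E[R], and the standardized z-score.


Step 1: Compute median = 17; label A = above, B = below.
Labels in order: BAAABBBABAAB  (n_A = 6, n_B = 6)
Step 2: Count runs R = 7.
Step 3: Under H0 (random ordering), E[R] = 2*n_A*n_B/(n_A+n_B) + 1 = 2*6*6/12 + 1 = 7.0000.
        Var[R] = 2*n_A*n_B*(2*n_A*n_B - n_A - n_B) / ((n_A+n_B)^2 * (n_A+n_B-1)) = 4320/1584 = 2.7273.
        SD[R] = 1.6514.
Step 4: R = E[R], so z = 0 with no continuity correction.
Step 5: Two-sided p-value via normal approximation = 2*(1 - Phi(|z|)) = 1.000000.
Step 6: alpha = 0.05. fail to reject H0.

R = 7, z = 0.0000, p = 1.000000, fail to reject H0.


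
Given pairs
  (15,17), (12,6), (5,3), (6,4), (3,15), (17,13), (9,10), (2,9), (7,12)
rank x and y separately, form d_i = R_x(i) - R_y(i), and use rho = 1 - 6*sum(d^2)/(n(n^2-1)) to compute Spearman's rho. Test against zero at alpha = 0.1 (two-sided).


Step 1: Rank x and y separately (midranks; no ties here).
rank(x): 15->8, 12->7, 5->3, 6->4, 3->2, 17->9, 9->6, 2->1, 7->5
rank(y): 17->9, 6->3, 3->1, 4->2, 15->8, 13->7, 10->5, 9->4, 12->6
Step 2: d_i = R_x(i) - R_y(i); compute d_i^2.
  (8-9)^2=1, (7-3)^2=16, (3-1)^2=4, (4-2)^2=4, (2-8)^2=36, (9-7)^2=4, (6-5)^2=1, (1-4)^2=9, (5-6)^2=1
sum(d^2) = 76.
Step 3: rho = 1 - 6*76 / (9*(9^2 - 1)) = 1 - 456/720 = 0.366667.
Step 4: Under H0, t = rho * sqrt((n-2)/(1-rho^2)) = 1.0427 ~ t(7).
Step 5: Two-sided p-value from the t-distribution with 7 df = 0.331740.
Step 6: alpha = 0.1. fail to reject H0.

rho = 0.3667, p = 0.331740, fail to reject H0 at alpha = 0.1.


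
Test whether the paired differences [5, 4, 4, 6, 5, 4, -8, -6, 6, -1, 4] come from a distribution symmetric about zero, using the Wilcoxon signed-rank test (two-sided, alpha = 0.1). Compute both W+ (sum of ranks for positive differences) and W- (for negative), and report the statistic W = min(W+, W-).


Step 1: Drop any zero differences (none here) and take |d_i|.
|d| = [5, 4, 4, 6, 5, 4, 8, 6, 6, 1, 4]
Step 2: Midrank |d_i| (ties get averaged ranks).
ranks: |5|->6.5, |4|->3.5, |4|->3.5, |6|->9, |5|->6.5, |4|->3.5, |8|->11, |6|->9, |6|->9, |1|->1, |4|->3.5
Step 3: Attach original signs; sum ranks with positive sign and with negative sign.
W+ = 6.5 + 3.5 + 3.5 + 9 + 6.5 + 3.5 + 9 + 3.5 = 45
W- = 11 + 9 + 1 = 21
(Check: W+ + W- = 66 should equal n(n+1)/2 = 66.)
Step 4: Test statistic W = min(W+, W-) = 21.
Step 5: Ties in |d|, so use the tie-corrected normal approximation.
        E[W] = n(n+1)/4 = 11*12/4 = 33.
        Tie groups: |d|=4 (t=4), |d|=5 (t=2), |d|=6 (t=3); sum(t^3 - t) = 90.
        Var[W] = n(n+1)(2n+1)/24 - sum(t^3-t)/48 = 3036/24 - 90/48 = 124.625.
        z = (W - E[W]) / sqrt(Var[W]) = (21 - 33) / 11.1636 = -1.0749.
        Two-sided p = 2*Phi(z) = 0.282408.
Step 6: alpha = 0.1. fail to reject H0.

W+ = 45, W- = 21, W = min = 21, p = 0.282408, fail to reject H0.


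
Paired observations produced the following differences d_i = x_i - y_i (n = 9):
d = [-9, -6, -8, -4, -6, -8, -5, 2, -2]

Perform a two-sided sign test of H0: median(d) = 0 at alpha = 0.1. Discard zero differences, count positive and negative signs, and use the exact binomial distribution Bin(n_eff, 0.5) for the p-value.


Step 1: Discard zero differences. Original n = 9; n_eff = number of nonzero differences = 9.
Nonzero differences (with sign): -9, -6, -8, -4, -6, -8, -5, +2, -2
Step 2: Count signs: positive = 1, negative = 8.
Step 3: Under H0: P(positive) = 0.5, so the number of positives S ~ Bin(9, 0.5).
Step 4: Two-sided exact p-value = sum of Bin(9,0.5) probabilities at or below the observed probability = 0.039062.
Step 5: alpha = 0.1. reject H0.

n_eff = 9, pos = 1, neg = 8, p = 0.039062, reject H0.


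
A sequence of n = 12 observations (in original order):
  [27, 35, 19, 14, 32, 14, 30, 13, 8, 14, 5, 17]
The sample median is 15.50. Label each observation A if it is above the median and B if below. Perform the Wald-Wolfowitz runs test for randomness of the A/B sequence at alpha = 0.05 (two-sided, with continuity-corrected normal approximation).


Step 1: Compute median = 15.50; label A = above, B = below.
Labels in order: AAABABABBBBA  (n_A = 6, n_B = 6)
Step 2: Count runs R = 7.
Step 3: Under H0 (random ordering), E[R] = 2*n_A*n_B/(n_A+n_B) + 1 = 2*6*6/12 + 1 = 7.0000.
        Var[R] = 2*n_A*n_B*(2*n_A*n_B - n_A - n_B) / ((n_A+n_B)^2 * (n_A+n_B-1)) = 4320/1584 = 2.7273.
        SD[R] = 1.6514.
Step 4: R = E[R], so z = 0 with no continuity correction.
Step 5: Two-sided p-value via normal approximation = 2*(1 - Phi(|z|)) = 1.000000.
Step 6: alpha = 0.05. fail to reject H0.

R = 7, z = 0.0000, p = 1.000000, fail to reject H0.


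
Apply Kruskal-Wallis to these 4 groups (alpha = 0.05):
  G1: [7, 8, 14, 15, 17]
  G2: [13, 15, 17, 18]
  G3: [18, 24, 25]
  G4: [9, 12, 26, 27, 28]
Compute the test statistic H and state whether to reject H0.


Step 1: Combine all N = 17 observations and assign midranks.
sorted (value, group, rank): (7,G1,1), (8,G1,2), (9,G4,3), (12,G4,4), (13,G2,5), (14,G1,6), (15,G1,7.5), (15,G2,7.5), (17,G1,9.5), (17,G2,9.5), (18,G2,11.5), (18,G3,11.5), (24,G3,13), (25,G3,14), (26,G4,15), (27,G4,16), (28,G4,17)
Step 2: Sum ranks within each group.
R_1 = 26 (n_1 = 5)
R_2 = 33.5 (n_2 = 4)
R_3 = 38.5 (n_3 = 3)
R_4 = 55 (n_4 = 5)
Step 3: H = 12/(N(N+1)) * sum(R_i^2/n_i) - 3(N+1)
     = 12/(17*18) * (26^2/5 + 33.5^2/4 + 38.5^2/3 + 55^2/5) - 3*18
     = 0.039216 * 1514.85 - 54
     = 5.405719.
Step 4: Ties present; correction factor C = 1 - 18/(17^3 - 17) = 0.996324. Corrected H = 5.405719 / 0.996324 = 5.425666.
Step 5: Under H0, H ~ chi^2(3); p-value = 0.143153.
Step 6: alpha = 0.05. fail to reject H0.

H = 5.4257, df = 3, p = 0.143153, fail to reject H0.


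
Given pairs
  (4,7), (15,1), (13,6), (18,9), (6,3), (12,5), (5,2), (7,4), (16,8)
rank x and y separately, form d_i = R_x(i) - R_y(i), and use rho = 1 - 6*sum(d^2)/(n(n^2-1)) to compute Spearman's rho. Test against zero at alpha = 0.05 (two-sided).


Step 1: Rank x and y separately (midranks; no ties here).
rank(x): 4->1, 15->7, 13->6, 18->9, 6->3, 12->5, 5->2, 7->4, 16->8
rank(y): 7->7, 1->1, 6->6, 9->9, 3->3, 5->5, 2->2, 4->4, 8->8
Step 2: d_i = R_x(i) - R_y(i); compute d_i^2.
  (1-7)^2=36, (7-1)^2=36, (6-6)^2=0, (9-9)^2=0, (3-3)^2=0, (5-5)^2=0, (2-2)^2=0, (4-4)^2=0, (8-8)^2=0
sum(d^2) = 72.
Step 3: rho = 1 - 6*72 / (9*(9^2 - 1)) = 1 - 432/720 = 0.400000.
Step 4: Under H0, t = rho * sqrt((n-2)/(1-rho^2)) = 1.1547 ~ t(7).
Step 5: Two-sided p-value from the t-distribution with 7 df = 0.286105.
Step 6: alpha = 0.05. fail to reject H0.

rho = 0.4000, p = 0.286105, fail to reject H0 at alpha = 0.05.


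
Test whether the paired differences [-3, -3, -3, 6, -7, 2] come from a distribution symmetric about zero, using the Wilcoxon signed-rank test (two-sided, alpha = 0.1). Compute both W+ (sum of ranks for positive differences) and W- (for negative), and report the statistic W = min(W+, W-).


Step 1: Drop any zero differences (none here) and take |d_i|.
|d| = [3, 3, 3, 6, 7, 2]
Step 2: Midrank |d_i| (ties get averaged ranks).
ranks: |3|->3, |3|->3, |3|->3, |6|->5, |7|->6, |2|->1
Step 3: Attach original signs; sum ranks with positive sign and with negative sign.
W+ = 5 + 1 = 6
W- = 3 + 3 + 3 + 6 = 15
(Check: W+ + W- = 21 should equal n(n+1)/2 = 21.)
Step 4: Test statistic W = min(W+, W-) = 6.
Step 5: Ties in |d|, so use the tie-corrected normal approximation.
        E[W] = n(n+1)/4 = 6*7/4 = 10.5.
        Tie groups: |d|=3 (t=3); sum(t^3 - t) = 24.
        Var[W] = n(n+1)(2n+1)/24 - sum(t^3-t)/48 = 546/24 - 24/48 = 22.25.
        z = (W - E[W]) / sqrt(Var[W]) = (6 - 10.5) / 4.7170 = -0.9540.
        Two-sided p = 2*Phi(z) = 0.340085.
Step 6: alpha = 0.1. fail to reject H0.

W+ = 6, W- = 15, W = min = 6, p = 0.340085, fail to reject H0.


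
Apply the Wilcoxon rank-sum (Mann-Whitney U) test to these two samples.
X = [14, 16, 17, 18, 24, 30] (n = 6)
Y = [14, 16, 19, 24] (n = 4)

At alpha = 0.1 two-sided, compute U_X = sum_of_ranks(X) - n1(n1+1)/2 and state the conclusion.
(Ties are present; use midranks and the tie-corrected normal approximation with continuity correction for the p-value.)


Step 1: Combine and sort all 10 observations; assign midranks.
sorted (value, group): (14,X), (14,Y), (16,X), (16,Y), (17,X), (18,X), (19,Y), (24,X), (24,Y), (30,X)
ranks: 14->1.5, 14->1.5, 16->3.5, 16->3.5, 17->5, 18->6, 19->7, 24->8.5, 24->8.5, 30->10
Step 2: Rank sum for X: R1 = 1.5 + 3.5 + 5 + 6 + 8.5 + 10 = 34.5.
Step 3: U_X = R1 - n1(n1+1)/2 = 34.5 - 6*7/2 = 34.5 - 21 = 13.5.
       U_Y = n1*n2 - U_X = 24 - 13.5 = 10.5.
Step 4: Ties are present, so use the tie-corrected normal approximation (with continuity correction) for the p-value.
Step 5: p-value = 0.829638; compare to alpha = 0.1. fail to reject H0.

U_X = 13.5, p = 0.829638, fail to reject H0 at alpha = 0.1.


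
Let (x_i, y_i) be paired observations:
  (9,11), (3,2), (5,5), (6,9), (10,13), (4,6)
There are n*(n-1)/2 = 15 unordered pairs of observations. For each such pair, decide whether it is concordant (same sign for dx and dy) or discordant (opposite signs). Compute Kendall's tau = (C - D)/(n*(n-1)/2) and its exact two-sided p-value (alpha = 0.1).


Step 1: Enumerate the 15 unordered pairs (i,j) with i<j and classify each by sign(x_j-x_i) * sign(y_j-y_i).
  (1,2):dx=-6,dy=-9->C; (1,3):dx=-4,dy=-6->C; (1,4):dx=-3,dy=-2->C; (1,5):dx=+1,dy=+2->C
  (1,6):dx=-5,dy=-5->C; (2,3):dx=+2,dy=+3->C; (2,4):dx=+3,dy=+7->C; (2,5):dx=+7,dy=+11->C
  (2,6):dx=+1,dy=+4->C; (3,4):dx=+1,dy=+4->C; (3,5):dx=+5,dy=+8->C; (3,6):dx=-1,dy=+1->D
  (4,5):dx=+4,dy=+4->C; (4,6):dx=-2,dy=-3->C; (5,6):dx=-6,dy=-7->C
Step 2: C = 14, D = 1, total pairs = 15.
Step 3: tau = (C - D)/(n(n-1)/2) = (14 - 1)/15 = 0.866667.
Step 4: Exact two-sided p-value (enumerate n! = 720 permutations of y under H0): p = 0.016667.
Step 5: alpha = 0.1. reject H0.

tau_b = 0.8667 (C=14, D=1), p = 0.016667, reject H0.


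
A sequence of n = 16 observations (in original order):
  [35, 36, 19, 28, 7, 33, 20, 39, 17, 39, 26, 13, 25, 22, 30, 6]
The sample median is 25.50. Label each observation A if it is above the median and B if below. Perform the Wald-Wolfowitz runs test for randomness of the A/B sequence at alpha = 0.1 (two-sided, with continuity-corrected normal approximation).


Step 1: Compute median = 25.50; label A = above, B = below.
Labels in order: AABABABABAABBBAB  (n_A = 8, n_B = 8)
Step 2: Count runs R = 12.
Step 3: Under H0 (random ordering), E[R] = 2*n_A*n_B/(n_A+n_B) + 1 = 2*8*8/16 + 1 = 9.0000.
        Var[R] = 2*n_A*n_B*(2*n_A*n_B - n_A - n_B) / ((n_A+n_B)^2 * (n_A+n_B-1)) = 14336/3840 = 3.7333.
        SD[R] = 1.9322.
Step 4: Continuity-corrected z = (R - 0.5 - E[R]) / SD[R] = (12 - 0.5 - 9.0000) / 1.9322 = 1.2939.
Step 5: Two-sided p-value via normal approximation = 2*(1 - Phi(|z|)) = 0.195709.
Step 6: alpha = 0.1. fail to reject H0.

R = 12, z = 1.2939, p = 0.195709, fail to reject H0.


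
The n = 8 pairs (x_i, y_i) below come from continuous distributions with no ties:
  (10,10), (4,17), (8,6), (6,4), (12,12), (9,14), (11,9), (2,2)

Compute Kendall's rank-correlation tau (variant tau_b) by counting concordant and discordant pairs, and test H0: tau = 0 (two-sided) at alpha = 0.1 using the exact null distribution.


Step 1: Enumerate the 28 unordered pairs (i,j) with i<j and classify each by sign(x_j-x_i) * sign(y_j-y_i).
  (1,2):dx=-6,dy=+7->D; (1,3):dx=-2,dy=-4->C; (1,4):dx=-4,dy=-6->C; (1,5):dx=+2,dy=+2->C
  (1,6):dx=-1,dy=+4->D; (1,7):dx=+1,dy=-1->D; (1,8):dx=-8,dy=-8->C; (2,3):dx=+4,dy=-11->D
  (2,4):dx=+2,dy=-13->D; (2,5):dx=+8,dy=-5->D; (2,6):dx=+5,dy=-3->D; (2,7):dx=+7,dy=-8->D
  (2,8):dx=-2,dy=-15->C; (3,4):dx=-2,dy=-2->C; (3,5):dx=+4,dy=+6->C; (3,6):dx=+1,dy=+8->C
  (3,7):dx=+3,dy=+3->C; (3,8):dx=-6,dy=-4->C; (4,5):dx=+6,dy=+8->C; (4,6):dx=+3,dy=+10->C
  (4,7):dx=+5,dy=+5->C; (4,8):dx=-4,dy=-2->C; (5,6):dx=-3,dy=+2->D; (5,7):dx=-1,dy=-3->C
  (5,8):dx=-10,dy=-10->C; (6,7):dx=+2,dy=-5->D; (6,8):dx=-7,dy=-12->C; (7,8):dx=-9,dy=-7->C
Step 2: C = 18, D = 10, total pairs = 28.
Step 3: tau = (C - D)/(n(n-1)/2) = (18 - 10)/28 = 0.285714.
Step 4: Exact two-sided p-value (enumerate n! = 40320 permutations of y under H0): p = 0.398760.
Step 5: alpha = 0.1. fail to reject H0.

tau_b = 0.2857 (C=18, D=10), p = 0.398760, fail to reject H0.


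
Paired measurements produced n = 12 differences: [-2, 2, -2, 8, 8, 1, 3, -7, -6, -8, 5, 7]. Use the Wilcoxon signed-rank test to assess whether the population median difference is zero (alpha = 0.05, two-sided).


Step 1: Drop any zero differences (none here) and take |d_i|.
|d| = [2, 2, 2, 8, 8, 1, 3, 7, 6, 8, 5, 7]
Step 2: Midrank |d_i| (ties get averaged ranks).
ranks: |2|->3, |2|->3, |2|->3, |8|->11, |8|->11, |1|->1, |3|->5, |7|->8.5, |6|->7, |8|->11, |5|->6, |7|->8.5
Step 3: Attach original signs; sum ranks with positive sign and with negative sign.
W+ = 3 + 11 + 11 + 1 + 5 + 6 + 8.5 = 45.5
W- = 3 + 3 + 8.5 + 7 + 11 = 32.5
(Check: W+ + W- = 78 should equal n(n+1)/2 = 78.)
Step 4: Test statistic W = min(W+, W-) = 32.5.
Step 5: Ties in |d|, so use the tie-corrected normal approximation.
        E[W] = n(n+1)/4 = 12*13/4 = 39.
        Tie groups: |d|=2 (t=3), |d|=7 (t=2), |d|=8 (t=3); sum(t^3 - t) = 54.
        Var[W] = n(n+1)(2n+1)/24 - sum(t^3-t)/48 = 3900/24 - 54/48 = 161.375.
        z = (W - E[W]) / sqrt(Var[W]) = (32.5 - 39) / 12.7033 = -0.5117.
        Two-sided p = 2*Phi(z) = 0.608878.
Step 6: alpha = 0.05. fail to reject H0.

W+ = 45.5, W- = 32.5, W = min = 32.5, p = 0.608878, fail to reject H0.


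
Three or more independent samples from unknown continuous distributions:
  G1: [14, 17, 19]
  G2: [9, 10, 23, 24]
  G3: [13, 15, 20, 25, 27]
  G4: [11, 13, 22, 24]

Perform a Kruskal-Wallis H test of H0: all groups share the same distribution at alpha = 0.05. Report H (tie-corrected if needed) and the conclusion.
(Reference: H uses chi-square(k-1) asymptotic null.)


Step 1: Combine all N = 16 observations and assign midranks.
sorted (value, group, rank): (9,G2,1), (10,G2,2), (11,G4,3), (13,G3,4.5), (13,G4,4.5), (14,G1,6), (15,G3,7), (17,G1,8), (19,G1,9), (20,G3,10), (22,G4,11), (23,G2,12), (24,G2,13.5), (24,G4,13.5), (25,G3,15), (27,G3,16)
Step 2: Sum ranks within each group.
R_1 = 23 (n_1 = 3)
R_2 = 28.5 (n_2 = 4)
R_3 = 52.5 (n_3 = 5)
R_4 = 32 (n_4 = 4)
Step 3: H = 12/(N(N+1)) * sum(R_i^2/n_i) - 3(N+1)
     = 12/(16*17) * (23^2/3 + 28.5^2/4 + 52.5^2/5 + 32^2/4) - 3*17
     = 0.044118 * 1186.65 - 51
     = 1.352022.
Step 4: Ties present; correction factor C = 1 - 12/(16^3 - 16) = 0.997059. Corrected H = 1.352022 / 0.997059 = 1.356010.
Step 5: Under H0, H ~ chi^2(3); p-value = 0.715878.
Step 6: alpha = 0.05. fail to reject H0.

H = 1.3560, df = 3, p = 0.715878, fail to reject H0.


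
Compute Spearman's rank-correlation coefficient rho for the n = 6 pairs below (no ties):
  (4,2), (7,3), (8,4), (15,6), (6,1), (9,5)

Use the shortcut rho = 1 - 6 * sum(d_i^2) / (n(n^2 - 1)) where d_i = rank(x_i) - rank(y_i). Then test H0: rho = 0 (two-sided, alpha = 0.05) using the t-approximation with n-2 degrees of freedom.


Step 1: Rank x and y separately (midranks; no ties here).
rank(x): 4->1, 7->3, 8->4, 15->6, 6->2, 9->5
rank(y): 2->2, 3->3, 4->4, 6->6, 1->1, 5->5
Step 2: d_i = R_x(i) - R_y(i); compute d_i^2.
  (1-2)^2=1, (3-3)^2=0, (4-4)^2=0, (6-6)^2=0, (2-1)^2=1, (5-5)^2=0
sum(d^2) = 2.
Step 3: rho = 1 - 6*2 / (6*(6^2 - 1)) = 1 - 12/210 = 0.942857.
Step 4: Under H0, t = rho * sqrt((n-2)/(1-rho^2)) = 5.6595 ~ t(4).
Step 5: Two-sided p-value from the t-distribution with 4 df = 0.004805.
Step 6: alpha = 0.05. reject H0.

rho = 0.9429, p = 0.004805, reject H0 at alpha = 0.05.


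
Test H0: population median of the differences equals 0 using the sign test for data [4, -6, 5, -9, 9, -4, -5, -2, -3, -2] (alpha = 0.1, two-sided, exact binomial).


Step 1: Discard zero differences. Original n = 10; n_eff = number of nonzero differences = 10.
Nonzero differences (with sign): +4, -6, +5, -9, +9, -4, -5, -2, -3, -2
Step 2: Count signs: positive = 3, negative = 7.
Step 3: Under H0: P(positive) = 0.5, so the number of positives S ~ Bin(10, 0.5).
Step 4: Two-sided exact p-value = sum of Bin(10,0.5) probabilities at or below the observed probability = 0.343750.
Step 5: alpha = 0.1. fail to reject H0.

n_eff = 10, pos = 3, neg = 7, p = 0.343750, fail to reject H0.


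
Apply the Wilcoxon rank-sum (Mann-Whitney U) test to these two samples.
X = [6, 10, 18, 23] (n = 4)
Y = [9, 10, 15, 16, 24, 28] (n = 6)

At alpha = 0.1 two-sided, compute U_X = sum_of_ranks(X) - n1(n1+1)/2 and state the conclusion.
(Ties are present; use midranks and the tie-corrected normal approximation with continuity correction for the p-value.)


Step 1: Combine and sort all 10 observations; assign midranks.
sorted (value, group): (6,X), (9,Y), (10,X), (10,Y), (15,Y), (16,Y), (18,X), (23,X), (24,Y), (28,Y)
ranks: 6->1, 9->2, 10->3.5, 10->3.5, 15->5, 16->6, 18->7, 23->8, 24->9, 28->10
Step 2: Rank sum for X: R1 = 1 + 3.5 + 7 + 8 = 19.5.
Step 3: U_X = R1 - n1(n1+1)/2 = 19.5 - 4*5/2 = 19.5 - 10 = 9.5.
       U_Y = n1*n2 - U_X = 24 - 9.5 = 14.5.
Step 4: Ties are present, so use the tie-corrected normal approximation (with continuity correction) for the p-value.
Step 5: p-value = 0.668870; compare to alpha = 0.1. fail to reject H0.

U_X = 9.5, p = 0.668870, fail to reject H0 at alpha = 0.1.


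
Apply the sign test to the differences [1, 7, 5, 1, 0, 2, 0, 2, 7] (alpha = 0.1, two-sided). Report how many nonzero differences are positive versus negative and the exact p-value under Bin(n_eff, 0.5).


Step 1: Discard zero differences. Original n = 9; n_eff = number of nonzero differences = 7.
Nonzero differences (with sign): +1, +7, +5, +1, +2, +2, +7
Step 2: Count signs: positive = 7, negative = 0.
Step 3: Under H0: P(positive) = 0.5, so the number of positives S ~ Bin(7, 0.5).
Step 4: Two-sided exact p-value = sum of Bin(7,0.5) probabilities at or below the observed probability = 0.015625.
Step 5: alpha = 0.1. reject H0.

n_eff = 7, pos = 7, neg = 0, p = 0.015625, reject H0.


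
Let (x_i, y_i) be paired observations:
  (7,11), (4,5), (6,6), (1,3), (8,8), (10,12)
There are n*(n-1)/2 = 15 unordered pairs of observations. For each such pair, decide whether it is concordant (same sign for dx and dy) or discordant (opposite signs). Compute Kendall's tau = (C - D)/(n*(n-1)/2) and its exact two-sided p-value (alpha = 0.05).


Step 1: Enumerate the 15 unordered pairs (i,j) with i<j and classify each by sign(x_j-x_i) * sign(y_j-y_i).
  (1,2):dx=-3,dy=-6->C; (1,3):dx=-1,dy=-5->C; (1,4):dx=-6,dy=-8->C; (1,5):dx=+1,dy=-3->D
  (1,6):dx=+3,dy=+1->C; (2,3):dx=+2,dy=+1->C; (2,4):dx=-3,dy=-2->C; (2,5):dx=+4,dy=+3->C
  (2,6):dx=+6,dy=+7->C; (3,4):dx=-5,dy=-3->C; (3,5):dx=+2,dy=+2->C; (3,6):dx=+4,dy=+6->C
  (4,5):dx=+7,dy=+5->C; (4,6):dx=+9,dy=+9->C; (5,6):dx=+2,dy=+4->C
Step 2: C = 14, D = 1, total pairs = 15.
Step 3: tau = (C - D)/(n(n-1)/2) = (14 - 1)/15 = 0.866667.
Step 4: Exact two-sided p-value (enumerate n! = 720 permutations of y under H0): p = 0.016667.
Step 5: alpha = 0.05. reject H0.

tau_b = 0.8667 (C=14, D=1), p = 0.016667, reject H0.
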